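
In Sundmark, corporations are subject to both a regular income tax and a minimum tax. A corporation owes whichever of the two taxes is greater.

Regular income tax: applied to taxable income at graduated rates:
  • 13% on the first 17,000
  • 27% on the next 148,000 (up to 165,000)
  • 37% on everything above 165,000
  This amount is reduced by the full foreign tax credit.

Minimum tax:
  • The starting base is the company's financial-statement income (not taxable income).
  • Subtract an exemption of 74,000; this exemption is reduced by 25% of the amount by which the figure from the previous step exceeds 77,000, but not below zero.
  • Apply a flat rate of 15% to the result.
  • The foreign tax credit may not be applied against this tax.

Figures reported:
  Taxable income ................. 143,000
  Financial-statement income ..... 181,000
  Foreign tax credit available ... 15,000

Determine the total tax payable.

21,230

Regular income tax:
  17,000 × 13% = 2,210
  126,000 × 27% = 34,020
  → 36,230
  Less foreign tax credit 15,000 → 21,230

Minimum tax:
  Base (financial-statement income): 181,000
  Exemption: 74,000 − 25% × (181,000 − 77,000) = 74,000 − 26,000 = 48,000
  Base: 181,000 − 48,000 = 133,000
  133,000 × 15% = 19,950

21,230 > 19,950, so the regular income tax governs.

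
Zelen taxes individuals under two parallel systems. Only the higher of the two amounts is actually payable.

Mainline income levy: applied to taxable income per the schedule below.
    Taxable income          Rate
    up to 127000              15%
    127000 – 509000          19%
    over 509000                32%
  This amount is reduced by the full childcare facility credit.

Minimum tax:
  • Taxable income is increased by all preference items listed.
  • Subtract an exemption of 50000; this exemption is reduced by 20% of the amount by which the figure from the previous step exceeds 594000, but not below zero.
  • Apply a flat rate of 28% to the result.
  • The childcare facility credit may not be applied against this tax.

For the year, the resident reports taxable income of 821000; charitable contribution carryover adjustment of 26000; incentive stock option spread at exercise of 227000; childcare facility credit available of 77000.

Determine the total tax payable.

300720

Minimum tax:
  Adjusted income: 821000 + 26000 + 227000 = 1074000
  Exemption: 20% × (1074000 − 594000) = 96000 ≥ 50000, so the exemption is fully phased out
  Base: 1074000 − 0 = 1074000
  1074000 × 28% = 300720

Mainline income levy:
  127000 × 15% = 19050
  382000 × 19% = 72580
  312000 × 32% = 99840
  → 191470
  Less childcare facility credit 77000 → 114470

300720 > 114470, so the minimum tax is the binding amount.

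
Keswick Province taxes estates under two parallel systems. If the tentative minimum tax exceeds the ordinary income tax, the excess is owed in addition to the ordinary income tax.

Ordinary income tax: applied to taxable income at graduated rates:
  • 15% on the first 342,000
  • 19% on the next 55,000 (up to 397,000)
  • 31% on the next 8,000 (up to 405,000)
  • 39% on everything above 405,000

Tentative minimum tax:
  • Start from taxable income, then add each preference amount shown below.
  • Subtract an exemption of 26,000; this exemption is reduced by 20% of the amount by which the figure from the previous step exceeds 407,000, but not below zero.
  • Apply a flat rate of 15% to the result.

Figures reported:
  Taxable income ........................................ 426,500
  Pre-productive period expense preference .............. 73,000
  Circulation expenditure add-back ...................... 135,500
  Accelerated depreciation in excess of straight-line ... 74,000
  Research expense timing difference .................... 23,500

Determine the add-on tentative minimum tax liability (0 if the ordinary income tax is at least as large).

37,260

Ordinary income tax:
  342,000 × 15% = 51,300
  55,000 × 19% = 10,450
  8,000 × 31% = 2,480
  21,500 × 39% = 8,385
  → 72,615

Tentative minimum tax:
  Adjusted income: 426,500 + 73,000 + 135,500 + 74,000 + 23,500 = 732,500
  Exemption: 20% × (732,500 − 407,000) = 65,100 ≥ 26,000, so the exemption is fully phased out
  Base: 732,500 − 0 = 732,500
  732,500 × 15% = 109,875

Excess of tentative minimum tax over ordinary income tax: 109,875 − 72,615 = 37,260.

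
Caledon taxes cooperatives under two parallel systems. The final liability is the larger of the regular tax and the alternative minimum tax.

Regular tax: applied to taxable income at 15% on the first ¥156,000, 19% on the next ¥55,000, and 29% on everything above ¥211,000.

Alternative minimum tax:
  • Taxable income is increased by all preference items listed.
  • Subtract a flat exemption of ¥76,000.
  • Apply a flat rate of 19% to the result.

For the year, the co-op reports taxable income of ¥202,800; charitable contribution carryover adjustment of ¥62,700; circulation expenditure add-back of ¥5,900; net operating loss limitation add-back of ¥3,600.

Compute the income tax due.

¥37,810

Regular tax:
  ¥156,000 × 15% = ¥23,400
  ¥46,800 × 19% = ¥8,892
  → ¥32,292

Alternative minimum tax:
  Adjusted income: ¥202,800 + ¥62,700 + ¥5,900 + ¥3,600 = ¥275,000
  Less exemption ¥76,000 → base ¥199,000
  ¥199,000 × 19% = ¥37,810

¥37,810 > ¥32,292, so the alternative minimum tax is the binding amount.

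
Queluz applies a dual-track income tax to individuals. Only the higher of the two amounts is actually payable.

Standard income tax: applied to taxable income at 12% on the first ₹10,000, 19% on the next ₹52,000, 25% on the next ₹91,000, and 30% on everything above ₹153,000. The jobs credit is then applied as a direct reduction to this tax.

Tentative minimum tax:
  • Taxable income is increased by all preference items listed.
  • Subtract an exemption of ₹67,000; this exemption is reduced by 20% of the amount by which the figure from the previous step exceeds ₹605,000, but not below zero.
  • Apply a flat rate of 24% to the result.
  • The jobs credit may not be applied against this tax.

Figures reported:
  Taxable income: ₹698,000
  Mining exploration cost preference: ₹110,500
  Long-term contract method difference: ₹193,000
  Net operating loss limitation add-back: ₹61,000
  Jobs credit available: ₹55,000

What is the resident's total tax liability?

₹255,000

Standard income tax:
  ₹10,000 × 12% = ₹1,200
  ₹52,000 × 19% = ₹9,880
  ₹91,000 × 25% = ₹22,750
  ₹545,000 × 30% = ₹163,500
  → ₹197,330
  Less jobs credit ₹55,000 → ₹142,330

Tentative minimum tax:
  Adjusted income: ₹698,000 + ₹110,500 + ₹193,000 + ₹61,000 = ₹1,062,500
  Exemption: 20% × (₹1,062,500 − ₹605,000) = ₹91,500 ≥ ₹67,000, so the exemption is fully phased out
  Base: ₹1,062,500 − ₹0 = ₹1,062,500
  ₹1,062,500 × 24% = ₹255,000

₹255,000 > ₹142,330, so the tentative minimum tax is the binding amount.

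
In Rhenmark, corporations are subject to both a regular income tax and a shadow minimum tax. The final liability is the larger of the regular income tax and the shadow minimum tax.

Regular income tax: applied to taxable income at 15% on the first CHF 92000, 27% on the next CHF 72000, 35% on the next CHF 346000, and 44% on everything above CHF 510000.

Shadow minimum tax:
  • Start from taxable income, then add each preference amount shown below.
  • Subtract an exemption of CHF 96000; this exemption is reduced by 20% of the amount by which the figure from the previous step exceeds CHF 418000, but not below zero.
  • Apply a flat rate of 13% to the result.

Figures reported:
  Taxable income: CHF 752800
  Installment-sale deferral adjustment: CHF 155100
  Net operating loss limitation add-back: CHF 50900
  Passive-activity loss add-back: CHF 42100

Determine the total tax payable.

CHF 261172

Regular income tax:
  CHF 92000 × 15% = CHF 13800
  CHF 72000 × 27% = CHF 19440
  CHF 346000 × 35% = CHF 121100
  CHF 242800 × 44% = CHF 106832
  → CHF 261172

Shadow minimum tax:
  Adjusted income: CHF 752800 + CHF 155100 + CHF 50900 + CHF 42100 = CHF 1000900
  Exemption: 20% × (CHF 1000900 − CHF 418000) = CHF 116580 ≥ CHF 96000, so the exemption is fully phased out
  Base: CHF 1000900 − CHF 0 = CHF 1000900
  CHF 1000900 × 13% = CHF 130117

CHF 261172 > CHF 130117, so the regular income tax governs.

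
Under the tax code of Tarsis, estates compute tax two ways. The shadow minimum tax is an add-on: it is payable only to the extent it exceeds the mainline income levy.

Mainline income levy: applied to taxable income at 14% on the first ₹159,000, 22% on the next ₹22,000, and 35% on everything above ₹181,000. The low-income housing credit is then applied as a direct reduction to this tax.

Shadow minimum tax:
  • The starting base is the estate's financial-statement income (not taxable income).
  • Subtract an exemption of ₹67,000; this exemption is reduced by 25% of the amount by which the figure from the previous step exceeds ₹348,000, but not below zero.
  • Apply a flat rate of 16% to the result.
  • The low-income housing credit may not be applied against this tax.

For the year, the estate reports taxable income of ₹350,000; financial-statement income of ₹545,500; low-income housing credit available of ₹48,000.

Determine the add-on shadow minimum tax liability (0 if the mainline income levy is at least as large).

₹46,210

Shadow minimum tax:
  Base (financial-statement income): ₹545,500
  Exemption: ₹67,000 − 25% × (₹545,500 − ₹348,000) = ₹67,000 − ₹49,375 = ₹17,625
  Base: ₹545,500 − ₹17,625 = ₹527,875
  ₹527,875 × 16% = ₹84,460

Mainline income levy:
  ₹159,000 × 14% = ₹22,260
  ₹22,000 × 22% = ₹4,840
  ₹169,000 × 35% = ₹59,150
  → ₹86,250
  Less low-income housing credit ₹48,000 → ₹38,250

Excess of shadow minimum tax over mainline income levy: ₹84,460 − ₹38,250 = ₹46,210.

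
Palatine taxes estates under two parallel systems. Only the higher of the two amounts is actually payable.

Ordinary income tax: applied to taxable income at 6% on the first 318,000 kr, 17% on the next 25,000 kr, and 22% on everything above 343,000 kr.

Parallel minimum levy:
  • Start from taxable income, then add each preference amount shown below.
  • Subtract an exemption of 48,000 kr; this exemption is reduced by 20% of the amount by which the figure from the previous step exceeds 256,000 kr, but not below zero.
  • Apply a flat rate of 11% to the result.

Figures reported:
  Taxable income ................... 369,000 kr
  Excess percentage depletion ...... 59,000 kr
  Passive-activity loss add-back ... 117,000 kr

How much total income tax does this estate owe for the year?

Ordinary income tax:
  318,000 kr × 6% = 19,080 kr
  25,000 kr × 17% = 4,250 kr
  26,000 kr × 22% = 5,720 kr
  → 29,050 kr

Parallel minimum levy:
  Adjusted income: 369,000 kr + 59,000 kr + 117,000 kr = 545,000 kr
  Exemption: 20% × (545,000 kr − 256,000 kr) = 57,800 kr ≥ 48,000 kr, so the exemption is fully phased out
  Base: 545,000 kr − 0 kr = 545,000 kr
  545,000 kr × 11% = 59,950 kr

59,950 kr > 29,050 kr, so the parallel minimum levy is the binding amount.

59,950 kr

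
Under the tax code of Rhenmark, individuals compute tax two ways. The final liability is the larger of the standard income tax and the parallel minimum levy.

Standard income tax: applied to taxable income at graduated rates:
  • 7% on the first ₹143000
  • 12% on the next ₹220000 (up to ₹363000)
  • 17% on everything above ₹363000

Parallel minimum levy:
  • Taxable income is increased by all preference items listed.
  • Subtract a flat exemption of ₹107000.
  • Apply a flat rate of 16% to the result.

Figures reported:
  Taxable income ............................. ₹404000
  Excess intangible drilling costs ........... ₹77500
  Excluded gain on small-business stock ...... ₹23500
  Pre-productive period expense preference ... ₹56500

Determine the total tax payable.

₹72720

Standard income tax:
  ₹143000 × 7% = ₹10010
  ₹220000 × 12% = ₹26400
  ₹41000 × 17% = ₹6970
  → ₹43380

Parallel minimum levy:
  Adjusted income: ₹404000 + ₹77500 + ₹23500 + ₹56500 = ₹561500
  Less exemption ₹107000 → base ₹454500
  ₹454500 × 16% = ₹72720

₹72720 > ₹43380, so the parallel minimum levy is the binding amount.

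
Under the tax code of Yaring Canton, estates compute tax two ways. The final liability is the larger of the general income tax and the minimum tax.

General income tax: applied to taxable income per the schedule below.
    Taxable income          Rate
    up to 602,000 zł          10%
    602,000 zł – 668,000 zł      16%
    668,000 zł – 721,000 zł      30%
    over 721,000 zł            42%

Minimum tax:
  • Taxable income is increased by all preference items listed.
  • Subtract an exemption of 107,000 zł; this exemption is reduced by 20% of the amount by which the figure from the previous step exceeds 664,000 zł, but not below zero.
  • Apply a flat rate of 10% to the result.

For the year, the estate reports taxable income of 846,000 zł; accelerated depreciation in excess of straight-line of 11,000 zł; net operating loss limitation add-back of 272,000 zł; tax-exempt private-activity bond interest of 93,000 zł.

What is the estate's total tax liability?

Minimum tax:
  Adjusted income: 846,000 zł + 11,000 zł + 272,000 zł + 93,000 zł = 1,222,000 zł
  Exemption: 20% × (1,222,000 zł − 664,000 zł) = 111,600 zł ≥ 107,000 zł, so the exemption is fully phased out
  Base: 1,222,000 zł − 0 zł = 1,222,000 zł
  1,222,000 zł × 10% = 122,200 zł

General income tax:
  602,000 zł × 10% = 60,200 zł
  66,000 zł × 16% = 10,560 zł
  53,000 zł × 30% = 15,900 zł
  125,000 zł × 42% = 52,500 zł
  → 139,160 zł

139,160 zł > 122,200 zł, so the general income tax governs.

139,160 zł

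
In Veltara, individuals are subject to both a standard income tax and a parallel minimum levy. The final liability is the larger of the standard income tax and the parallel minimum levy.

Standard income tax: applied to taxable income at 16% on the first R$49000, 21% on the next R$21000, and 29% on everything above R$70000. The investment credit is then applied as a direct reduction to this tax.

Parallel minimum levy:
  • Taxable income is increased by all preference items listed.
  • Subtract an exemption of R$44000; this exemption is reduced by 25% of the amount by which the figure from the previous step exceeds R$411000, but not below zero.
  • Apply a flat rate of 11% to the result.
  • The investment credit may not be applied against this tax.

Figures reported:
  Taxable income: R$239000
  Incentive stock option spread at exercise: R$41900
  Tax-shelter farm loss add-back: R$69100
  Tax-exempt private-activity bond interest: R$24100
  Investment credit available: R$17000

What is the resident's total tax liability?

R$44260

Standard income tax:
  R$49000 × 16% = R$7840
  R$21000 × 21% = R$4410
  R$169000 × 29% = R$49010
  → R$61260
  Less investment credit R$17000 → R$44260

Parallel minimum levy:
  Adjusted income: R$239000 + R$41900 + R$69100 + R$24100 = R$374100
  Exemption: R$374100 ≤ R$411000, so full R$44000 applies
  Base: R$374100 − R$44000 = R$330100
  R$330100 × 11% = R$36311

R$44260 > R$36311, so the standard income tax governs.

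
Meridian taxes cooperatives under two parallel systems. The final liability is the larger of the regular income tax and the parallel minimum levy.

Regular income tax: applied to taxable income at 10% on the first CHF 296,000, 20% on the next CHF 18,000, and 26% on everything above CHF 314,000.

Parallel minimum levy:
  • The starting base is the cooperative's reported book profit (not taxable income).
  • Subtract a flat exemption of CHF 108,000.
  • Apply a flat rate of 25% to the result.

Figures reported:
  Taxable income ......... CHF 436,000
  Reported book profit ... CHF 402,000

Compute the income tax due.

CHF 73,500

Parallel minimum levy:
  Base (reported book profit): CHF 402,000
  Less exemption CHF 108,000 → base CHF 294,000
  CHF 294,000 × 25% = CHF 73,500

Regular income tax:
  CHF 296,000 × 10% = CHF 29,600
  CHF 18,000 × 20% = CHF 3,600
  CHF 122,000 × 26% = CHF 31,720
  → CHF 64,920

CHF 73,500 > CHF 64,920, so the parallel minimum levy is the binding amount.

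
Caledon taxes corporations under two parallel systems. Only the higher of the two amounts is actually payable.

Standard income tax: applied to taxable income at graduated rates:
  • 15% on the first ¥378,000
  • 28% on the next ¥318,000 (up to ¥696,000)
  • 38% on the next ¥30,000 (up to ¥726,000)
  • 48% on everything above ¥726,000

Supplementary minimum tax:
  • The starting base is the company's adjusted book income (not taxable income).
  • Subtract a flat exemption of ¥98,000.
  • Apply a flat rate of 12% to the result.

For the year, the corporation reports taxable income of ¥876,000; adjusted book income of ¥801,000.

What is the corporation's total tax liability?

¥229,140

Standard income tax:
  ¥378,000 × 15% = ¥56,700
  ¥318,000 × 28% = ¥89,040
  ¥30,000 × 38% = ¥11,400
  ¥150,000 × 48% = ¥72,000
  → ¥229,140

Supplementary minimum tax:
  Base (adjusted book income): ¥801,000
  Less exemption ¥98,000 → base ¥703,000
  ¥703,000 × 12% = ¥84,360

¥229,140 > ¥84,360, so the standard income tax governs.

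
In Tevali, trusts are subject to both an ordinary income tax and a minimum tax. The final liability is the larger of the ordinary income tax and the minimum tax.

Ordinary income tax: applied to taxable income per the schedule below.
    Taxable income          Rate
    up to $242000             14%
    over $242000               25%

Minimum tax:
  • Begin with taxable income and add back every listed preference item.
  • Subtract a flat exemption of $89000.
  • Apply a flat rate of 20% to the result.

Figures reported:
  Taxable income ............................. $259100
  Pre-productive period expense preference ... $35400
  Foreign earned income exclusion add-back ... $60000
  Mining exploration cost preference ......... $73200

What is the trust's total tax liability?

$67740

Minimum tax:
  Adjusted income: $259100 + $35400 + $60000 + $73200 = $427700
  Less exemption $89000 → base $338700
  $338700 × 20% = $67740

Ordinary income tax:
  $242000 × 14% = $33880
  $17100 × 25% = $4275
  → $38155

$67740 > $38155, so the minimum tax is the binding amount.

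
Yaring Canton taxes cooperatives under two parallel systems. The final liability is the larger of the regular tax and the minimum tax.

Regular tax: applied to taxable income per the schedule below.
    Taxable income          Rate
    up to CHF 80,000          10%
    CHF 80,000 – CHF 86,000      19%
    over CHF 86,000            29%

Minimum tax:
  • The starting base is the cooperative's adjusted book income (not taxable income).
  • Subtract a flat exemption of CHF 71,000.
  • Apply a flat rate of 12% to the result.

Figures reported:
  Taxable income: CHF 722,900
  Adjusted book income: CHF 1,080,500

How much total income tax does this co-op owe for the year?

CHF 193,841

Minimum tax:
  Base (adjusted book income): CHF 1,080,500
  Less exemption CHF 71,000 → base CHF 1,009,500
  CHF 1,009,500 × 12% = CHF 121,140

Regular tax:
  CHF 80,000 × 10% = CHF 8,000
  CHF 6,000 × 19% = CHF 1,140
  CHF 636,900 × 29% = CHF 184,701
  → CHF 193,841

CHF 193,841 > CHF 121,140, so the regular tax governs.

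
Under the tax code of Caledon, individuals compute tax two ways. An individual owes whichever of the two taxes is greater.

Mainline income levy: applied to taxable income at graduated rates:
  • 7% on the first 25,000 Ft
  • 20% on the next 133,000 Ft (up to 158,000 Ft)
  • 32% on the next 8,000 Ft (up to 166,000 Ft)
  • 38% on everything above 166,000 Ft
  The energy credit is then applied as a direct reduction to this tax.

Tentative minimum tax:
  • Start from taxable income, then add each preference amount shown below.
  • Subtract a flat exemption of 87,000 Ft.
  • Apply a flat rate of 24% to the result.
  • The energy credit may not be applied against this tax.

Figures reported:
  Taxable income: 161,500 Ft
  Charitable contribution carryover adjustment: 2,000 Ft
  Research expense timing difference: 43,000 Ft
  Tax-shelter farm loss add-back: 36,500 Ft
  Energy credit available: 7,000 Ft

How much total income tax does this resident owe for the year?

37,440 Ft

Tentative minimum tax:
  Adjusted income: 161,500 Ft + 2,000 Ft + 43,000 Ft + 36,500 Ft = 243,000 Ft
  Less exemption 87,000 Ft → base 156,000 Ft
  156,000 Ft × 24% = 37,440 Ft

Mainline income levy:
  25,000 Ft × 7% = 1,750 Ft
  133,000 Ft × 20% = 26,600 Ft
  3,500 Ft × 32% = 1,120 Ft
  → 29,470 Ft
  Less energy credit 7,000 Ft → 22,470 Ft

37,440 Ft > 22,470 Ft, so the tentative minimum tax is the binding amount.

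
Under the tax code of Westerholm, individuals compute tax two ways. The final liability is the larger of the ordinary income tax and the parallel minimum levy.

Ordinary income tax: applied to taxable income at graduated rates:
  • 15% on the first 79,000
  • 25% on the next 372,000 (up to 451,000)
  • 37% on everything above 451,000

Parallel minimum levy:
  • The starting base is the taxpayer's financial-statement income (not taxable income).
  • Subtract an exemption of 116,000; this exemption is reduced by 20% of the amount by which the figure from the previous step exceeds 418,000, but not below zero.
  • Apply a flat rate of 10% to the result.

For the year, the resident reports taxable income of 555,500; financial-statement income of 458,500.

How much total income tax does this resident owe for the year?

Ordinary income tax:
  79,000 × 15% = 11,850
  372,000 × 25% = 93,000
  104,500 × 37% = 38,665
  → 143,515

Parallel minimum levy:
  Base (financial-statement income): 458,500
  Exemption: 116,000 − 20% × (458,500 − 418,000) = 116,000 − 8,100 = 107,900
  Base: 458,500 − 107,900 = 350,600
  350,600 × 10% = 35,060

143,515 > 35,060, so the ordinary income tax governs.

143,515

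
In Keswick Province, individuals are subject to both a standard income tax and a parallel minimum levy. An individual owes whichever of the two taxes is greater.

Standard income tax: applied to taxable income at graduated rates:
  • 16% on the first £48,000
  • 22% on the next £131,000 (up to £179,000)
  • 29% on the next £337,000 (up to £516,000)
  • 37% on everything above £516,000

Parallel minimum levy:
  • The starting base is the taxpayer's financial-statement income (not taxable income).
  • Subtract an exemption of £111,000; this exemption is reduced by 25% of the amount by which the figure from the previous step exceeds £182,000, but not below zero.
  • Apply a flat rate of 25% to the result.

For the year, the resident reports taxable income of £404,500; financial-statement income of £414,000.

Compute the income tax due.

£101,895

Standard income tax:
  £48,000 × 16% = £7,680
  £131,000 × 22% = £28,820
  £225,500 × 29% = £65,395
  → £101,895

Parallel minimum levy:
  Base (financial-statement income): £414,000
  Exemption: £111,000 − 25% × (£414,000 − £182,000) = £111,000 − £58,000 = £53,000
  Base: £414,000 − £53,000 = £361,000
  £361,000 × 25% = £90,250

£101,895 > £90,250, so the standard income tax governs.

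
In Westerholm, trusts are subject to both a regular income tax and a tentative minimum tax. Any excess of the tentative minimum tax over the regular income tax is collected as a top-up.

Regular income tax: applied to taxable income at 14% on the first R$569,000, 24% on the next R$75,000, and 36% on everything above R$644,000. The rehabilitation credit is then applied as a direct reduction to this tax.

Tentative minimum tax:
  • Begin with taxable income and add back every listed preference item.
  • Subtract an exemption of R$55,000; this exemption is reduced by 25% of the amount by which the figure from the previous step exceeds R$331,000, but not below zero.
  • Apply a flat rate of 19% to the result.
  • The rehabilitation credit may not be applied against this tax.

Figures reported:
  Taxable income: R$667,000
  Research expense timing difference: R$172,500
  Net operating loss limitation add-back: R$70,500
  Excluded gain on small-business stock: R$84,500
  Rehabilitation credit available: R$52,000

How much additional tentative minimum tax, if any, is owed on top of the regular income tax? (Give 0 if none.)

R$135,015

Tentative minimum tax:
  Adjusted income: R$667,000 + R$172,500 + R$70,500 + R$84,500 = R$994,500
  Exemption: 25% × (R$994,500 − R$331,000) = R$165,875 ≥ R$55,000, so the exemption is fully phased out
  Base: R$994,500 − R$0 = R$994,500
  R$994,500 × 19% = R$188,955

Regular income tax:
  R$569,000 × 14% = R$79,660
  R$75,000 × 24% = R$18,000
  R$23,000 × 36% = R$8,280
  → R$105,940
  Less rehabilitation credit R$52,000 → R$53,940

Excess of tentative minimum tax over regular income tax: R$188,955 − R$53,940 = R$135,015.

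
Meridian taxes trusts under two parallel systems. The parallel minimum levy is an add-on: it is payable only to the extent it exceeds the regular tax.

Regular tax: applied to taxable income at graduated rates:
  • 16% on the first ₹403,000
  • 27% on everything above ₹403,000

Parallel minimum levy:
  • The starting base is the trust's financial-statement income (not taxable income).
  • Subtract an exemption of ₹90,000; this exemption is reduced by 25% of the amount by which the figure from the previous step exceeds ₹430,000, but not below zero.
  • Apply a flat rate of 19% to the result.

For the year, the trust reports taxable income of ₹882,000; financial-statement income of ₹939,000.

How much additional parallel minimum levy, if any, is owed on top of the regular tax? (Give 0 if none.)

₹0

Regular tax:
  ₹403,000 × 16% = ₹64,480
  ₹479,000 × 27% = ₹129,330
  → ₹193,810

Parallel minimum levy:
  Base (financial-statement income): ₹939,000
  Exemption: 25% × (₹939,000 − ₹430,000) = ₹127,250 ≥ ₹90,000, so the exemption is fully phased out
  Base: ₹939,000 − ₹0 = ₹939,000
  ₹939,000 × 19% = ₹178,410

₹178,410 ≤ ₹193,810, so no add-on is due.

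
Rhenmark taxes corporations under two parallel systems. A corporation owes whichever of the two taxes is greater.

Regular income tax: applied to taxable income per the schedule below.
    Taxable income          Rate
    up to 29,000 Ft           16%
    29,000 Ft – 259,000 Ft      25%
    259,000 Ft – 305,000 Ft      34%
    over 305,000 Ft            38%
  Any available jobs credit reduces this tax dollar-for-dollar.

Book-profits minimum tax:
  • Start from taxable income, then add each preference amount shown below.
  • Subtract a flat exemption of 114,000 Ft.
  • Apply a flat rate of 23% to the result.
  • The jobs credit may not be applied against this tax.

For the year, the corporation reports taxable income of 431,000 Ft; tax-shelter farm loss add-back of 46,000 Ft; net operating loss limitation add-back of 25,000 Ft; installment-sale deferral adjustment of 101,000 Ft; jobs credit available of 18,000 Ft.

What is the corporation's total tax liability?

Book-profits minimum tax:
  Adjusted income: 431,000 Ft + 46,000 Ft + 25,000 Ft + 101,000 Ft = 603,000 Ft
  Less exemption 114,000 Ft → base 489,000 Ft
  489,000 Ft × 23% = 112,470 Ft

Regular income tax:
  29,000 Ft × 16% = 4,640 Ft
  230,000 Ft × 25% = 57,500 Ft
  46,000 Ft × 34% = 15,640 Ft
  126,000 Ft × 38% = 47,880 Ft
  → 125,660 Ft
  Less jobs credit 18,000 Ft → 107,660 Ft

112,470 Ft > 107,660 Ft, so the book-profits minimum tax is the binding amount.

112,470 Ft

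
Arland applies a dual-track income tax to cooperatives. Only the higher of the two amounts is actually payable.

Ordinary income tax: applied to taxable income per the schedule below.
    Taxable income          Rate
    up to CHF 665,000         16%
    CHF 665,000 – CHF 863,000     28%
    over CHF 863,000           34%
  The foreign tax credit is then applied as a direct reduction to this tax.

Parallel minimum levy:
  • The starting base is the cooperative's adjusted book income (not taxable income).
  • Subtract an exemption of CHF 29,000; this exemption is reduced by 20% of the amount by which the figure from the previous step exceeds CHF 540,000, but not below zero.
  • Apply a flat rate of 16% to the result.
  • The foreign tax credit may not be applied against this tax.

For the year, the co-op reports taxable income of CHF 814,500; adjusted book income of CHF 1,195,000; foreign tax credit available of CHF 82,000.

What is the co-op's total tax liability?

CHF 191,200

Ordinary income tax:
  CHF 665,000 × 16% = CHF 106,400
  CHF 149,500 × 28% = CHF 41,860
  → CHF 148,260
  Less foreign tax credit CHF 82,000 → CHF 66,260

Parallel minimum levy:
  Base (adjusted book income): CHF 1,195,000
  Exemption: 20% × (CHF 1,195,000 − CHF 540,000) = CHF 131,000 ≥ CHF 29,000, so the exemption is fully phased out
  Base: CHF 1,195,000 − CHF 0 = CHF 1,195,000
  CHF 1,195,000 × 16% = CHF 191,200

CHF 191,200 > CHF 66,260, so the parallel minimum levy is the binding amount.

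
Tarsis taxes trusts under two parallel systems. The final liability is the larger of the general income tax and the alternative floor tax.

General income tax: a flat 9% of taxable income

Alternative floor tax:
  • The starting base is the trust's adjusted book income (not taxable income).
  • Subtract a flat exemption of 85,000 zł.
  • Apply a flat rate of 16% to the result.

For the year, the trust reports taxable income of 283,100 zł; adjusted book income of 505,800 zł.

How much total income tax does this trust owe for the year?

General income tax:
  283,100 zł × 9% = 25,479 zł

Alternative floor tax:
  Base (adjusted book income): 505,800 zł
  Less exemption 85,000 zł → base 420,800 zł
  420,800 zł × 16% = 67,328 zł

67,328 zł > 25,479 zł, so the alternative floor tax is the binding amount.

67,328 zł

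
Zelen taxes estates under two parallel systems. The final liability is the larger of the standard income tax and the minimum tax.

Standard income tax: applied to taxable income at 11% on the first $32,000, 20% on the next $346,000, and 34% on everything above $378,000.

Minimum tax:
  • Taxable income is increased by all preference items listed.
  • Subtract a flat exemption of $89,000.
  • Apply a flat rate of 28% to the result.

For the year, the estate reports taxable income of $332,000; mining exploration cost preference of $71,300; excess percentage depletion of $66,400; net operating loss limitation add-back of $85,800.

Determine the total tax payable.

$130,620

Minimum tax:
  Adjusted income: $332,000 + $71,300 + $66,400 + $85,800 = $555,500
  Less exemption $89,000 → base $466,500
  $466,500 × 28% = $130,620

Standard income tax:
  $32,000 × 11% = $3,520
  $300,000 × 20% = $60,000
  → $63,520

$130,620 > $63,520, so the minimum tax is the binding amount.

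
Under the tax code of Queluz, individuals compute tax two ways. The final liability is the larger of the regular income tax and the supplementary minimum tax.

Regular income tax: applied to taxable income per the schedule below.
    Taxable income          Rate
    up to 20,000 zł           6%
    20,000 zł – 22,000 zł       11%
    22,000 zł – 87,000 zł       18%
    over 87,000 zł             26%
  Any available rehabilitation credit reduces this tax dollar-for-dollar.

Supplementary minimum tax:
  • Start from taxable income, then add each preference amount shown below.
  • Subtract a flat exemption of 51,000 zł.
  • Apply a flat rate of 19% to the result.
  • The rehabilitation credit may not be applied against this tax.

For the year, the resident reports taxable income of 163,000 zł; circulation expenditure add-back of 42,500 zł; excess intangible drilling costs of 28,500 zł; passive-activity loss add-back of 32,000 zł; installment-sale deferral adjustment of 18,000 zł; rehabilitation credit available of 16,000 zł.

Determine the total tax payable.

Regular income tax:
  20,000 zł × 6% = 1,200 zł
  2,000 zł × 11% = 220 zł
  65,000 zł × 18% = 11,700 zł
  76,000 zł × 26% = 19,760 zł
  → 32,880 zł
  Less rehabilitation credit 16,000 zł → 16,880 zł

Supplementary minimum tax:
  Adjusted income: 163,000 zł + 42,500 zł + 28,500 zł + 32,000 zł + 18,000 zł = 284,000 zł
  Less exemption 51,000 zł → base 233,000 zł
  233,000 zł × 19% = 44,270 zł

44,270 zł > 16,880 zł, so the supplementary minimum tax is the binding amount.

44,270 zł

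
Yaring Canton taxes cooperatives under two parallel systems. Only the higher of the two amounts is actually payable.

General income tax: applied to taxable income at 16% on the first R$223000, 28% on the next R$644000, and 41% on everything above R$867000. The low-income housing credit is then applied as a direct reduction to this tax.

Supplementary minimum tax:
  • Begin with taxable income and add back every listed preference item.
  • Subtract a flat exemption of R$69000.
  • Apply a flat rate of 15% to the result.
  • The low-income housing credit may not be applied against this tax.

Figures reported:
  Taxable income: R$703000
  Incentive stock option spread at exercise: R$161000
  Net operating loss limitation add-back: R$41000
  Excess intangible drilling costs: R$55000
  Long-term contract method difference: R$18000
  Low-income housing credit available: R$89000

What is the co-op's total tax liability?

R$136350

Supplementary minimum tax:
  Adjusted income: R$703000 + R$161000 + R$41000 + R$55000 + R$18000 = R$978000
  Less exemption R$69000 → base R$909000
  R$909000 × 15% = R$136350

General income tax:
  R$223000 × 16% = R$35680
  R$480000 × 28% = R$134400
  → R$170080
  Less low-income housing credit R$89000 → R$81080

R$136350 > R$81080, so the supplementary minimum tax is the binding amount.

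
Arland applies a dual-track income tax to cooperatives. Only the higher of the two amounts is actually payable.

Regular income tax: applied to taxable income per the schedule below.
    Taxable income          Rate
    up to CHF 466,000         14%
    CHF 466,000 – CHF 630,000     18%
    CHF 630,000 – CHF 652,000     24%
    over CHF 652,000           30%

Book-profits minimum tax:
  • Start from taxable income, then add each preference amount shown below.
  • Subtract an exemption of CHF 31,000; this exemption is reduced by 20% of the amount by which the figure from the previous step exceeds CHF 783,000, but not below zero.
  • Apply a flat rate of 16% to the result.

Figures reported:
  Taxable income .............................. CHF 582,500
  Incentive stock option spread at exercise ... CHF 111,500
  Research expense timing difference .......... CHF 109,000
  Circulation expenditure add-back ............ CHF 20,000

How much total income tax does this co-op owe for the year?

Regular income tax:
  CHF 466,000 × 14% = CHF 65,240
  CHF 116,500 × 18% = CHF 20,970
  → CHF 86,210

Book-profits minimum tax:
  Adjusted income: CHF 582,500 + CHF 111,500 + CHF 109,000 + CHF 20,000 = CHF 823,000
  Exemption: CHF 31,000 − 20% × (CHF 823,000 − CHF 783,000) = CHF 31,000 − CHF 8,000 = CHF 23,000
  Base: CHF 823,000 − CHF 23,000 = CHF 800,000
  CHF 800,000 × 16% = CHF 128,000

CHF 128,000 > CHF 86,210, so the book-profits minimum tax is the binding amount.

CHF 128,000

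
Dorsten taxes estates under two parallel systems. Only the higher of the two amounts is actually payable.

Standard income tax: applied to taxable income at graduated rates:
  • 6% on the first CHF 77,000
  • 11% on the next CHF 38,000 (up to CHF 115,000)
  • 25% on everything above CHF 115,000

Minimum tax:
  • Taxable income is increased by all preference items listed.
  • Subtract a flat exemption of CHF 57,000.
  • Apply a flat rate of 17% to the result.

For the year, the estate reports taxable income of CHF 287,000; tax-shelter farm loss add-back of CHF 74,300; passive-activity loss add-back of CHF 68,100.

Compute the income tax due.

CHF 63,308

Minimum tax:
  Adjusted income: CHF 287,000 + CHF 74,300 + CHF 68,100 = CHF 429,400
  Less exemption CHF 57,000 → base CHF 372,400
  CHF 372,400 × 17% = CHF 63,308

Standard income tax:
  CHF 77,000 × 6% = CHF 4,620
  CHF 38,000 × 11% = CHF 4,180
  CHF 172,000 × 25% = CHF 43,000
  → CHF 51,800

CHF 63,308 > CHF 51,800, so the minimum tax is the binding amount.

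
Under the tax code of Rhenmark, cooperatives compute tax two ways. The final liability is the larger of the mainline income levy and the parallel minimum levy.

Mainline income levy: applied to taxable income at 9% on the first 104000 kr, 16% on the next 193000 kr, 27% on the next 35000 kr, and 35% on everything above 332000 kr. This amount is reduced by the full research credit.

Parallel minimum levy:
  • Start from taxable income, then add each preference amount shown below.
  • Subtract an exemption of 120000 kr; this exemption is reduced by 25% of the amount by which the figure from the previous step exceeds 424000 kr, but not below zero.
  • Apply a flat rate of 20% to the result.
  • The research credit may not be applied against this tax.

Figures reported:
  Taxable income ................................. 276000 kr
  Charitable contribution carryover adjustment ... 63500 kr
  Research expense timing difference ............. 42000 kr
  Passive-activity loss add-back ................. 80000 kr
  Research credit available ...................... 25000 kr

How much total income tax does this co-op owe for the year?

70175 kr

Mainline income levy:
  104000 kr × 9% = 9360 kr
  172000 kr × 16% = 27520 kr
  → 36880 kr
  Less research credit 25000 kr → 11880 kr

Parallel minimum levy:
  Adjusted income: 276000 kr + 63500 kr + 42000 kr + 80000 kr = 461500 kr
  Exemption: 120000 kr − 25% × (461500 kr − 424000 kr) = 120000 kr − 9375 kr = 110625 kr
  Base: 461500 kr − 110625 kr = 350875 kr
  350875 kr × 20% = 70175 kr

70175 kr > 11880 kr, so the parallel minimum levy is the binding amount.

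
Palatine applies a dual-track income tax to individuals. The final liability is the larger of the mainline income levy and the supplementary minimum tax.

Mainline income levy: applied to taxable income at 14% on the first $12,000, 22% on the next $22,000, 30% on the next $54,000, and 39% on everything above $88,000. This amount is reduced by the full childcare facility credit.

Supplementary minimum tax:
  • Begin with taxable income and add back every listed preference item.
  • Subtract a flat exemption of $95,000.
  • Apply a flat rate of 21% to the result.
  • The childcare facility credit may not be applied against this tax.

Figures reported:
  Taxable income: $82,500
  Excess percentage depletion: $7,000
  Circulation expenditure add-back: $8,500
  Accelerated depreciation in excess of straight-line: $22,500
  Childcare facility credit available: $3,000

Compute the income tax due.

Mainline income levy:
  $12,000 × 14% = $1,680
  $22,000 × 22% = $4,840
  $48,500 × 30% = $14,550
  → $21,070
  Less childcare facility credit $3,000 → $18,070

Supplementary minimum tax:
  Adjusted income: $82,500 + $7,000 + $8,500 + $22,500 = $120,500
  Less exemption $95,000 → base $25,500
  $25,500 × 21% = $5,355

$18,070 > $5,355, so the mainline income levy governs.

$18,070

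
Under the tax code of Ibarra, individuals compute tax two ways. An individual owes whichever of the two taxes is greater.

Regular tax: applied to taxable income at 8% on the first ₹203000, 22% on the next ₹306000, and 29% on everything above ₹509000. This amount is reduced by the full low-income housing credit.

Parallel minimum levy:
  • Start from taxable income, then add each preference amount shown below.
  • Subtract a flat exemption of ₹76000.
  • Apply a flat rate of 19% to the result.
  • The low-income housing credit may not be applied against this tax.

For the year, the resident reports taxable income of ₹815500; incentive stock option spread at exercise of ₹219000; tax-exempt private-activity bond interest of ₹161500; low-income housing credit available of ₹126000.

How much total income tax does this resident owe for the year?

Parallel minimum levy:
  Adjusted income: ₹815500 + ₹219000 + ₹161500 = ₹1196000
  Less exemption ₹76000 → base ₹1120000
  ₹1120000 × 19% = ₹212800

Regular tax:
  ₹203000 × 8% = ₹16240
  ₹306000 × 22% = ₹67320
  ₹306500 × 29% = ₹88885
  → ₹172445
  Less low-income housing credit ₹126000 → ₹46445

₹212800 > ₹46445, so the parallel minimum levy is the binding amount.

₹212800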